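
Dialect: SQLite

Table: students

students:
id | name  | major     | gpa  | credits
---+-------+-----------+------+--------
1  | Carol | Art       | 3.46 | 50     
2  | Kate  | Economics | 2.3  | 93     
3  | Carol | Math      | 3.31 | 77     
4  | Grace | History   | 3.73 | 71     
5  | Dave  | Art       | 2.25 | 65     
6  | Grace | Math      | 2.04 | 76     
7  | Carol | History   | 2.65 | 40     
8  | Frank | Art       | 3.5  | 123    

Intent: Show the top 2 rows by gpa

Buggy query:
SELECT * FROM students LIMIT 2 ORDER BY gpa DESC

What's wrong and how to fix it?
Bug: ORDER BY cannot follow LIMIT; LIMIT is the final clause

Fix: Sort with ORDER BY, then apply LIMIT

Corrected query:
SELECT * FROM students ORDER BY gpa DESC LIMIT 2

Result:
id | name  | major   | gpa  | credits
---+-------+---------+------+--------
4  | Grace | History | 3.73 | 71     
8  | Frank | Art     | 3.5  | 123    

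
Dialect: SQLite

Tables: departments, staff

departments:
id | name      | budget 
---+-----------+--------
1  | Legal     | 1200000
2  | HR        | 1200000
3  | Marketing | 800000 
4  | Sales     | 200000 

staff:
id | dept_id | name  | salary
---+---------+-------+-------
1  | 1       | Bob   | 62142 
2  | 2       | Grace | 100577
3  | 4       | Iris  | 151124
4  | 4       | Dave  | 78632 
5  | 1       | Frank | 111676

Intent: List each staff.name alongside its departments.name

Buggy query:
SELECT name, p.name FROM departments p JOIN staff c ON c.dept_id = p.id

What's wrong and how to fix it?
Bug: 'name' exists in both joined tables, so the database can't tell which one is meant

Fix: Qualify the column with its table alias (c.name)

Corrected query:
SELECT c.name, p.name FROM departments p JOIN staff c ON c.dept_id = p.id

Result:
name  | name 
------+------
Bob   | Legal
Grace | HR   
Iris  | Sales
Dave  | Sales
Frank | Legal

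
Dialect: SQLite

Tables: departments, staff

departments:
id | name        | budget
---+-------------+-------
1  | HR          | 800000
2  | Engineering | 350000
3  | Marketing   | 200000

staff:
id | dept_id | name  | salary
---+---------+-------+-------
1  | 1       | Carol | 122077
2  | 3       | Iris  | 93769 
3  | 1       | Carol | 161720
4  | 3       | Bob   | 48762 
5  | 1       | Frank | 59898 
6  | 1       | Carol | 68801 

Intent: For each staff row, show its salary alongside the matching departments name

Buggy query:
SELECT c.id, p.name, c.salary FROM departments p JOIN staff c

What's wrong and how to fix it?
Bug: JOIN with no ON clause produces a cartesian product; every staff row pairs with every departments row

Fix: Add ON c.dept_id = p.id to the JOIN

Corrected query:
SELECT c.id, p.name, c.salary FROM departments p JOIN staff c ON c.dept_id = p.id

Result:
id | name      | salary
---+-----------+-------
1  | HR        | 122077
2  | Marketing | 93769 
3  | HR        | 161720
4  | Marketing | 48762 
5  | HR        | 59898 
6  | HR        | 68801 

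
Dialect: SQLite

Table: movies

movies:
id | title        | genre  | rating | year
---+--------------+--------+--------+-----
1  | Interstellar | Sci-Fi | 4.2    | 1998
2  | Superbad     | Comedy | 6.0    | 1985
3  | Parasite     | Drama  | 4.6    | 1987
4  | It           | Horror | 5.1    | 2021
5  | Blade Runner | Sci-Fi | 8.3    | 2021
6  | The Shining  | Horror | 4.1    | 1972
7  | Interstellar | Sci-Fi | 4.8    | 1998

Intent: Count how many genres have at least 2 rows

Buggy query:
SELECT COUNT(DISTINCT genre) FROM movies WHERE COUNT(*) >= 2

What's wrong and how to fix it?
Bug: WHERE filters individual rows, not groups, so a group-level COUNT is invalid there

Fix: Group first with HAVING COUNT(*) >= 2, then COUNT the resulting groups

Corrected query:
SELECT COUNT(*) FROM (SELECT genre FROM movies GROUP BY genre HAVING COUNT(*) >= 2)

Result:
COUNT(*)
--------
2       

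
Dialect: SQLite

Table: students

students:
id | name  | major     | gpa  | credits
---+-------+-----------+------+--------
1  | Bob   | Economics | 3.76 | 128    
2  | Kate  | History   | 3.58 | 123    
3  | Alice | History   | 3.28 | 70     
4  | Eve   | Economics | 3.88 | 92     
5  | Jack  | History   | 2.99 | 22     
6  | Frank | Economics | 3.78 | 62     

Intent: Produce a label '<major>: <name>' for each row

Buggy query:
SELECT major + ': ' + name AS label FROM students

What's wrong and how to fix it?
Bug: SQLite uses || for string concatenation; + coerces text to numbers (yielding 0)

Fix: Replace + with || to concatenate text

Corrected query:
SELECT major || ': ' || name AS label FROM students

Result:
label           
----------------
Economics: Bob  
History: Kate   
History: Alice  
Economics: Eve  
History: Jack   
Economics: Frank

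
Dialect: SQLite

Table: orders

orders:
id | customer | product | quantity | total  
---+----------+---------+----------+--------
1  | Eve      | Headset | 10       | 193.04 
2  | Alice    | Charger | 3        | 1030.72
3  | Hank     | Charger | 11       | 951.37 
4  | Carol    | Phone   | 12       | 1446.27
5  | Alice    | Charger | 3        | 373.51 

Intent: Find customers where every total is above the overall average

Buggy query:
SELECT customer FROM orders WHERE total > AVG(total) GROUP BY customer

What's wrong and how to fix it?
Bug: WHERE evaluates per row before aggregation, so AVG() is unavailable

Fix: Compute the overall average in a scalar subquery and compare each group's MIN against it in HAVING

Corrected query:
SELECT customer FROM orders GROUP BY customer HAVING MIN(total) > (SELECT AVG(total) FROM orders)

Result:
customer
--------
Carol   
Hank    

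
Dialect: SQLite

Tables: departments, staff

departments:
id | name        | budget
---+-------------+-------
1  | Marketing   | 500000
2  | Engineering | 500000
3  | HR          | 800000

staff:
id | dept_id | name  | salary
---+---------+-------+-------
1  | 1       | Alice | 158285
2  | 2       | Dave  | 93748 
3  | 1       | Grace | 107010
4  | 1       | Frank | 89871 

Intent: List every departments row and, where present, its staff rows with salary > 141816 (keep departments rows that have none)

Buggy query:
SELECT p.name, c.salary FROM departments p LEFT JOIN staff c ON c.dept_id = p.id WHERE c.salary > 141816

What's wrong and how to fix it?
Bug: A WHERE condition on the right-hand table after LEFT JOIN drops unmatched parents

Fix: Move the right-table condition into the ON clause so unmatched parents are kept

Corrected query:
SELECT p.name, c.salary FROM departments p LEFT JOIN staff c ON c.dept_id = p.id AND c.salary > 141816

Result:
name        | salary
------------+-------
Marketing   | 158285
Engineering | NULL  
HR          | NULL  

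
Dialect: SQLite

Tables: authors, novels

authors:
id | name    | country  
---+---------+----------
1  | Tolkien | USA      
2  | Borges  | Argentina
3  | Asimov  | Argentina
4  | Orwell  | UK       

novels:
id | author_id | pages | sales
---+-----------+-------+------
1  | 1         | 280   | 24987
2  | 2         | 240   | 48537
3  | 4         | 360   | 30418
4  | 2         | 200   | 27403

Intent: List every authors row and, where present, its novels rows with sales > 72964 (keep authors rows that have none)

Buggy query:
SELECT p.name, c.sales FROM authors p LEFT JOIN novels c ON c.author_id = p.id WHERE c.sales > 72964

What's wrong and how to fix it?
Bug: Filtering c.sales in WHERE discards the NULL rows produced by LEFT JOIN, turning it into an inner join

Fix: Put 'c.sales > 72964' in the JOIN's ON clause instead of WHERE

Corrected query:
SELECT p.name, c.sales FROM authors p LEFT JOIN novels c ON c.author_id = p.id AND c.sales > 72964

Result:
name    | sales
--------+------
Tolkien | NULL 
Borges  | NULL 
Asimov  | NULL 
Orwell  | NULL 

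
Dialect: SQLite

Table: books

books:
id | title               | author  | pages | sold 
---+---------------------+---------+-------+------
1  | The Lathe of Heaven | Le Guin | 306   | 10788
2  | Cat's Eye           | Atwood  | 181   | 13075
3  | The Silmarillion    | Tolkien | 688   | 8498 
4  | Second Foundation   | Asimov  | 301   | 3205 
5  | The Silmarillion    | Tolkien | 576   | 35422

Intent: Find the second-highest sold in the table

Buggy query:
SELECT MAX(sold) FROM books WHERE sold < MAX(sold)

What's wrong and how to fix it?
Bug: The inner MAX is an aggregate inside WHERE, which is not allowed

Fix: Compute the overall MAX in a subquery, then take MAX of rows below it

Corrected query:
SELECT MAX(sold) FROM books WHERE sold < (SELECT MAX(sold) FROM books)

Result:
MAX(sold)
---------
13075    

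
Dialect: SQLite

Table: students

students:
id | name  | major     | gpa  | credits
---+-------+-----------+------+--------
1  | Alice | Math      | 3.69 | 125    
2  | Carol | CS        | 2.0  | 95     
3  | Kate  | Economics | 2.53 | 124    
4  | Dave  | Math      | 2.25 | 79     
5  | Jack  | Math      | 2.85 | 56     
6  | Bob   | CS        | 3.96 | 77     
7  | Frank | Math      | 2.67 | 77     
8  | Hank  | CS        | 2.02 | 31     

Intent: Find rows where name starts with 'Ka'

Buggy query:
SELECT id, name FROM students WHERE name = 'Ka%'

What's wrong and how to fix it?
Bug: '=' compares the literal string including the % character; pattern matching needs LIKE

Fix: Replace '=' with LIKE so 'Ka%' is treated as a pattern

Corrected query:
SELECT id, name FROM students WHERE name LIKE 'Ka%'

Result:
id | name
---+-----
3  | Kate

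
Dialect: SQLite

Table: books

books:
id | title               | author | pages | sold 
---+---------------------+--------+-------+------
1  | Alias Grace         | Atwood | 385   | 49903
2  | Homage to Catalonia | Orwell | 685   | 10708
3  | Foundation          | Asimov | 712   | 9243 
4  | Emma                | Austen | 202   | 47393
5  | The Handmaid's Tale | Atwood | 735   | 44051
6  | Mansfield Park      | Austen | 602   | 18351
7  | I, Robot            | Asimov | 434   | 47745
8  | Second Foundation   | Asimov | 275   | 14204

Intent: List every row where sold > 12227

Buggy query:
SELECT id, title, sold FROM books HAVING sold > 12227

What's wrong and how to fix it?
Bug: HAVING filters the output of aggregation, but this query has no GROUP BY and no aggregate functions, so SQLite rejects it (HAVING clause on a non-aggregate query); the condition here is per row

Fix: Use WHERE for row-level filtering

Corrected query:
SELECT id, title, sold FROM books WHERE sold > 12227

Result:
id | title               | sold 
---+---------------------+------
1  | Alias Grace         | 49903
4  | Emma                | 47393
5  | The Handmaid's Tale | 44051
6  | Mansfield Park      | 18351
7  | I, Robot            | 47745
8  | Second Foundation   | 14204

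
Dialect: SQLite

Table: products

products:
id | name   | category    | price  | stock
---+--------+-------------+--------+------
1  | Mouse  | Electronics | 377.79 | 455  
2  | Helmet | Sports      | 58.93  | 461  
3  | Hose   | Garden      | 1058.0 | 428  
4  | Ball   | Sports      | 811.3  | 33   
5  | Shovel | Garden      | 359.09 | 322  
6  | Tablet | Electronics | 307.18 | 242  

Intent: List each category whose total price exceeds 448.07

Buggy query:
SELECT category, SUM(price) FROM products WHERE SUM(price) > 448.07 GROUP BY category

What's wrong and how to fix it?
Bug: WHERE runs before GROUP BY, so aggregates aren't available there

Fix: Move the aggregate condition to a HAVING clause

Corrected query:
SELECT category, SUM(price) FROM products GROUP BY category HAVING SUM(price) > 448.07

Result:
category    | SUM(price)
------------+-----------
Electronics | 684.97    
Garden      | 1417.09   
Sports      | 870.23    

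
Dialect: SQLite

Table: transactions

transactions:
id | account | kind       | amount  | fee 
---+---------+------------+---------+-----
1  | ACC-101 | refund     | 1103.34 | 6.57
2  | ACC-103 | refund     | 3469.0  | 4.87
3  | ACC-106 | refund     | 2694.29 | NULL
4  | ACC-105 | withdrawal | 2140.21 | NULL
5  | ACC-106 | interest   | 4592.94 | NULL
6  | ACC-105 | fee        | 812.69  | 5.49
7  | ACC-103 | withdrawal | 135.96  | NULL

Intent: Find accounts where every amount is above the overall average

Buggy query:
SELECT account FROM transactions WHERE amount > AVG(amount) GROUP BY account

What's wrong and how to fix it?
Bug: WHERE evaluates per row before aggregation, so AVG() is unavailable

Fix: Compute the overall average in a scalar subquery and compare each group's MIN against it in HAVING

Corrected query:
SELECT account FROM transactions GROUP BY account HAVING MIN(amount) > (SELECT AVG(amount) FROM transactions)

Result:
account
-------
ACC-106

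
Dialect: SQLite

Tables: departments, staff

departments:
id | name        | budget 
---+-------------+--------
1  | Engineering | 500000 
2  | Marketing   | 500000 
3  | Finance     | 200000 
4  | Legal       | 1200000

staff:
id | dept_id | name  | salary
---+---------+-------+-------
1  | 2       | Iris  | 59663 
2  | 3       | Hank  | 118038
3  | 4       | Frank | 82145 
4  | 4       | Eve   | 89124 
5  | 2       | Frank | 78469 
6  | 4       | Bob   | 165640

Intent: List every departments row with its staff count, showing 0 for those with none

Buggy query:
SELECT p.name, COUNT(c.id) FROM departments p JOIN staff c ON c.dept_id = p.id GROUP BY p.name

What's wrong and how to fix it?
Bug: INNER JOIN drops departments rows that have no matching staff rows

Fix: Use LEFT JOIN so parents without children still appear (COUNT(c.id) gives 0)

Corrected query:
SELECT p.name, COUNT(c.id) FROM departments p LEFT JOIN staff c ON c.dept_id = p.id GROUP BY p.name

Result:
name        | COUNT(c.id)
------------+------------
Engineering | 0          
Finance     | 1          
Legal       | 3          
Marketing   | 2          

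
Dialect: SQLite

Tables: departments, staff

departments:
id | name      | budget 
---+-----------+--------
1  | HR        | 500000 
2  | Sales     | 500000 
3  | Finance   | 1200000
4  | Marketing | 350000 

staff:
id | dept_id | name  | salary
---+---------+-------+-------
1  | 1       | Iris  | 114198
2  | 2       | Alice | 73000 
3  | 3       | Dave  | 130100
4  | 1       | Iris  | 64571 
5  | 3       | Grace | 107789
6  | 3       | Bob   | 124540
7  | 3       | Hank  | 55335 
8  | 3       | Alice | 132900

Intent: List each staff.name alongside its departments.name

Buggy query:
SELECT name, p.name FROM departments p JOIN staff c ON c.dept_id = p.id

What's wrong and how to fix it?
Bug: Both tables have a 'name' column; the unqualified reference is ambiguous

Fix: Prefix ambiguous columns with the table alias

Corrected query:
SELECT c.name, p.name FROM departments p JOIN staff c ON c.dept_id = p.id

Result:
name  | name   
------+--------
Iris  | HR     
Alice | Sales  
Dave  | Finance
Iris  | HR     
Grace | Finance
Bob   | Finance
Hank  | Finance
Alice | Finance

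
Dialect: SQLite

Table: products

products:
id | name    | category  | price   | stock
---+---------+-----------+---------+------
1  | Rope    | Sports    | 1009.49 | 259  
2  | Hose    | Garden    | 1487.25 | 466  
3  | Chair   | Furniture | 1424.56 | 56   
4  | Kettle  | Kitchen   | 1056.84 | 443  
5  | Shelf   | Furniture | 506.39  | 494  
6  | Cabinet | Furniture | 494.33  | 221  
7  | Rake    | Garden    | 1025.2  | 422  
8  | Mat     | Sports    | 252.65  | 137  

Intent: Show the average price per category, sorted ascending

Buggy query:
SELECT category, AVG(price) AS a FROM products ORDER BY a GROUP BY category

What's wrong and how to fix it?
Bug: GROUP BY must precede ORDER BY

Fix: Reorder: SELECT … FROM … GROUP BY … ORDER BY …

Corrected query:
SELECT category, AVG(price) AS a FROM products GROUP BY category ORDER BY a

Result:
category  | a         
----------+-----------
Sports    | 631.07    
Furniture | 808.426667
Kitchen   | 1056.84   
Garden    | 1256.225  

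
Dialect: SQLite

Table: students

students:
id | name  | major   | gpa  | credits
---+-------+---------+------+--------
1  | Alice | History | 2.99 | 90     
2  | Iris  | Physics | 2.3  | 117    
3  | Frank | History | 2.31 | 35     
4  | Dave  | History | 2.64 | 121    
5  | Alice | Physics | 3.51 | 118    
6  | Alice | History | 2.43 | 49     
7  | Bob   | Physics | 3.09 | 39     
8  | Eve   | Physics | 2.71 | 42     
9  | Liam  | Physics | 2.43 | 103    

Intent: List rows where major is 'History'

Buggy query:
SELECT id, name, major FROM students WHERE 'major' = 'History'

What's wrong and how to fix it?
Bug: Single quotes denote string literals in SQL; the column name is being compared as a constant string

Fix: Remove the quotes around the column name (or use double quotes for an identifier)

Corrected query:
SELECT id, name, major FROM students WHERE major = 'History'

Result:
id | name  | major  
---+-------+--------
1  | Alice | History
3  | Frank | History
4  | Dave  | History
6  | Alice | History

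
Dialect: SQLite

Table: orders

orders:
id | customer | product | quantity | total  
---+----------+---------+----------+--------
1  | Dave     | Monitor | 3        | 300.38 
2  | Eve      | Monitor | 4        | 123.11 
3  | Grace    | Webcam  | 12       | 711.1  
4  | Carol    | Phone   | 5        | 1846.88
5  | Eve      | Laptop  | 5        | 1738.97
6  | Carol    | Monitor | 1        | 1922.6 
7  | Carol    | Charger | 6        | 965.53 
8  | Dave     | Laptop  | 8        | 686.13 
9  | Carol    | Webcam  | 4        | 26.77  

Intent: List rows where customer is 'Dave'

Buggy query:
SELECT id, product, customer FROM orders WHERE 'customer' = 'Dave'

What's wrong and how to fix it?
Bug: Single quotes denote string literals in SQL; the column name is being compared as a constant string

Fix: Remove the quotes around the column name (or use double quotes for an identifier)

Corrected query:
SELECT id, product, customer FROM orders WHERE customer = 'Dave'

Result:
id | product | customer
---+---------+---------
1  | Monitor | Dave    
8  | Laptop  | Dave    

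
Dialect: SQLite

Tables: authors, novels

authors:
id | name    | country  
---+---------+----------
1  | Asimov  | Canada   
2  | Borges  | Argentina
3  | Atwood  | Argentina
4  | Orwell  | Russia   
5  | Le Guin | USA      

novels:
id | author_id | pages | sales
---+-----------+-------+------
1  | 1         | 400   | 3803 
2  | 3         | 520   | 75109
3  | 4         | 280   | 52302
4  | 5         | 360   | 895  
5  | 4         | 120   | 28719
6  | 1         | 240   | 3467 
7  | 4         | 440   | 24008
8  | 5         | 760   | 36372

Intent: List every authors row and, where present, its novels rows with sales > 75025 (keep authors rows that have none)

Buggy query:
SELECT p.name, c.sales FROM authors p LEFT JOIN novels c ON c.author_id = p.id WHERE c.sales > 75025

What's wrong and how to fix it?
Bug: A WHERE condition on the right-hand table after LEFT JOIN drops unmatched parents

Fix: Put 'c.sales > 75025' in the JOIN's ON clause instead of WHERE

Corrected query:
SELECT p.name, c.sales FROM authors p LEFT JOIN novels c ON c.author_id = p.id AND c.sales > 75025

Result:
name    | sales
--------+------
Asimov  | NULL 
Borges  | NULL 
Atwood  | 75109
Orwell  | NULL 
Le Guin | NULL 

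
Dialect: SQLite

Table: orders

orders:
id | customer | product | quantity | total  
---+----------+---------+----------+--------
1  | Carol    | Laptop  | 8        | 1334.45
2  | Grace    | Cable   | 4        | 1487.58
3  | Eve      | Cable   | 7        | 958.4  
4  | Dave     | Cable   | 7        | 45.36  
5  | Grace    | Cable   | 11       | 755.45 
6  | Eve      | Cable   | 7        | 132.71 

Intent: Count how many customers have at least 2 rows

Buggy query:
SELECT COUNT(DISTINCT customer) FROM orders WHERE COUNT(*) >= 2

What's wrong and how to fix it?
Bug: COUNT(*) cannot appear in WHERE; the per-group count doesn't exist yet

Fix: Use a subquery that GROUPs and filters with HAVING, then count its rows

Corrected query:
SELECT COUNT(*) FROM (SELECT customer FROM orders GROUP BY customer HAVING COUNT(*) >= 2)

Result:
COUNT(*)
--------
2       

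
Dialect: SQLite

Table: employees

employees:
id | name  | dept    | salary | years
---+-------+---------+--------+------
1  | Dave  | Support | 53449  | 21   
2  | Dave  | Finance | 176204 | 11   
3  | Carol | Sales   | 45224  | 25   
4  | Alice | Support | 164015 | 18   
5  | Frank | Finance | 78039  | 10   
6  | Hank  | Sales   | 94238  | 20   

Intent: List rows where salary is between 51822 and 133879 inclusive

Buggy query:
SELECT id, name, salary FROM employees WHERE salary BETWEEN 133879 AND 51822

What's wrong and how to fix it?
Bug: The bounds are reversed; BETWEEN a AND b requires a <= b to match anything

Fix: Swap the bounds so the smaller value comes first

Corrected query:
SELECT id, name, salary FROM employees WHERE salary BETWEEN 51822 AND 133879

Result:
id | name  | salary
---+-------+-------
1  | Dave  | 53449 
5  | Frank | 78039 
6  | Hank  | 94238 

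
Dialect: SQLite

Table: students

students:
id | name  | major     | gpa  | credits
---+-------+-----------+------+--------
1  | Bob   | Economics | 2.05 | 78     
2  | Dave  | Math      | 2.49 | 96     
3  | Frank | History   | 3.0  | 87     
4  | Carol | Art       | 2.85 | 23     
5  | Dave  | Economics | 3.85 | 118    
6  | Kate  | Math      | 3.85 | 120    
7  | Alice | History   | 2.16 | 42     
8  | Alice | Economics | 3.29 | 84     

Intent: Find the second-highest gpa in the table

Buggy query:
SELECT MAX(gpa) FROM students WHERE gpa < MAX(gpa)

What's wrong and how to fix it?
Bug: The inner MAX is an aggregate inside WHERE, which is not allowed

Fix: Compute the overall MAX in a subquery, then take MAX of rows below it

Corrected query:
SELECT MAX(gpa) FROM students WHERE gpa < (SELECT MAX(gpa) FROM students)

Result:
MAX(gpa)
--------
3.29    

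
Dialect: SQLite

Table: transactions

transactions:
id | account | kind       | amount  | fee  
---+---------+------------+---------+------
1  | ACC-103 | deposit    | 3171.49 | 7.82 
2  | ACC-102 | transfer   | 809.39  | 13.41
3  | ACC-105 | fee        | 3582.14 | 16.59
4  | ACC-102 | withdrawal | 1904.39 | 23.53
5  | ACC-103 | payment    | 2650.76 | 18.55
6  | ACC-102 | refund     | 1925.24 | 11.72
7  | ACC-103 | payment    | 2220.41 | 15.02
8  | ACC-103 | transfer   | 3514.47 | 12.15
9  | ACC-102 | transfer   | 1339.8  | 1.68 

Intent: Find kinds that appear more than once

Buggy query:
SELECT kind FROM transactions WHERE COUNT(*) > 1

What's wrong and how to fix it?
Bug: WHERE can't reference COUNT(*); aggregates are computed after WHERE

Fix: Group first, then use HAVING for the count condition

Corrected query:
SELECT kind FROM transactions GROUP BY kind HAVING COUNT(*) > 1

Result:
kind    
--------
payment 
transfer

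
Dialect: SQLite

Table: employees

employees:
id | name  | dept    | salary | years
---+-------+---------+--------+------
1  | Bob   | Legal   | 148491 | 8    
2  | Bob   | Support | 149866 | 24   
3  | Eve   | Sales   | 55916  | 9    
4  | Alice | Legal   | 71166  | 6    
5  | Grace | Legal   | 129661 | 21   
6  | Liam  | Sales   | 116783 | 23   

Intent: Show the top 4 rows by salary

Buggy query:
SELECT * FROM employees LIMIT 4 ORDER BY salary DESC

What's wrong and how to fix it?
Bug: ORDER BY cannot follow LIMIT; LIMIT is the final clause

Fix: Swap the clauses: ORDER BY first, then LIMIT

Corrected query:
SELECT * FROM employees ORDER BY salary DESC LIMIT 4

Result:
id | name  | dept    | salary | years
---+-------+---------+--------+------
2  | Bob   | Support | 149866 | 24   
1  | Bob   | Legal   | 148491 | 8    
5  | Grace | Legal   | 129661 | 21   
6  | Liam  | Sales   | 116783 | 23   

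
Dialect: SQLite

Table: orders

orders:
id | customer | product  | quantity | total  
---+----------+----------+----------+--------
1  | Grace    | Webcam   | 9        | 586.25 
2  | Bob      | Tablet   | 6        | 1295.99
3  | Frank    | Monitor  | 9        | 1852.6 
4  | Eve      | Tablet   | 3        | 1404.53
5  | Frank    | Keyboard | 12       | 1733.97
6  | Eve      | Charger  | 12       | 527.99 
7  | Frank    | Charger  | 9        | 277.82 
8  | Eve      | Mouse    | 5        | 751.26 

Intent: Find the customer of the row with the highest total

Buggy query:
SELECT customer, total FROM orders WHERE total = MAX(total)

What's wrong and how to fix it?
Bug: WHERE is evaluated per row; an aggregate over the whole table isn't defined there

Fix: Use a subquery: WHERE total = (SELECT MAX(total) FROM orders)

Corrected query:
SELECT customer, total FROM orders WHERE total = (SELECT MAX(total) FROM orders)

Result:
customer | total 
---------+-------
Frank    | 1852.6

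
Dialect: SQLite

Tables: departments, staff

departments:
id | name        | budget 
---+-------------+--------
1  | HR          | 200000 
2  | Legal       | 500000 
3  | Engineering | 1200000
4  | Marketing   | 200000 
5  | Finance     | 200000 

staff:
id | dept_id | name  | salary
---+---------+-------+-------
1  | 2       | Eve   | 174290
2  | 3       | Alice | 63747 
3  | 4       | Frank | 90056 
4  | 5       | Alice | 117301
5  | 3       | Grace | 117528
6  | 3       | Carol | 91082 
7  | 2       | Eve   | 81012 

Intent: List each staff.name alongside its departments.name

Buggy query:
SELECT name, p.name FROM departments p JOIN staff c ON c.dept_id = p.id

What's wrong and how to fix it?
Bug: Both tables have a 'name' column; the unqualified reference is ambiguous

Fix: Qualify the column with its table alias (c.name)

Corrected query:
SELECT c.name, p.name FROM departments p JOIN staff c ON c.dept_id = p.id

Result:
name  | name       
------+------------
Eve   | Legal      
Alice | Engineering
Frank | Marketing  
Alice | Finance    
Grace | Engineering
Carol | Engineering
Eve   | Legal      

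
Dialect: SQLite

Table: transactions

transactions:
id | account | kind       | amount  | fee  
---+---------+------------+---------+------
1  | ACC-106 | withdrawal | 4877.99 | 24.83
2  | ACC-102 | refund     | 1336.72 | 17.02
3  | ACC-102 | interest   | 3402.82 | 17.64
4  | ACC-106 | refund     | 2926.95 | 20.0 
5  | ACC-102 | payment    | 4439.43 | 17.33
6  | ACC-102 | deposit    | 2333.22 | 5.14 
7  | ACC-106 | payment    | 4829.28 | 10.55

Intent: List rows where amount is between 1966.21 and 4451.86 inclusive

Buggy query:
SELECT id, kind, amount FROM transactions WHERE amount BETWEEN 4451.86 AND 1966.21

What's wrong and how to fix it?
Bug: BETWEEN expects the lower bound first; with 4451.86 AND 1966.21 the range is empty

Fix: Swap the bounds so the smaller value comes first

Corrected query:
SELECT id, kind, amount FROM transactions WHERE amount BETWEEN 1966.21 AND 4451.86

Result:
id | kind     | amount 
---+----------+--------
3  | interest | 3402.82
4  | refund   | 2926.95
5  | payment  | 4439.43
6  | deposit  | 2333.22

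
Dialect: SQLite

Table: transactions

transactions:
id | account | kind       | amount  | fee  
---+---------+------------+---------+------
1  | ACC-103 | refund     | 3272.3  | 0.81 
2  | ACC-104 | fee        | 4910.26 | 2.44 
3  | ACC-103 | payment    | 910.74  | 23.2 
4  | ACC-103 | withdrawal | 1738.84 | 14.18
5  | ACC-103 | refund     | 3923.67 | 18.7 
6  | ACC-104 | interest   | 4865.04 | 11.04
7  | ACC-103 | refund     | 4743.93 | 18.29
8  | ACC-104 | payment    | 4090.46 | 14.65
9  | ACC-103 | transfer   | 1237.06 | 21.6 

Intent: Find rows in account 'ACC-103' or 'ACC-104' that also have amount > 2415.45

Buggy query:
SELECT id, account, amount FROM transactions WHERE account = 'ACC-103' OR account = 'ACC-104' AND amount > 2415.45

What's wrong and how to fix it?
Bug: Without parentheses, AND is evaluated before OR, so the amount filter only applies to the 'ACC-104' branch

Fix: Add parentheses around the OR so the AND applies to both alternatives

Corrected query:
SELECT id, account, amount FROM transactions WHERE (account = 'ACC-103' OR account = 'ACC-104') AND amount > 2415.45

Result:
id | account | amount 
---+---------+--------
1  | ACC-103 | 3272.3 
2  | ACC-104 | 4910.26
5  | ACC-103 | 3923.67
6  | ACC-104 | 4865.04
7  | ACC-103 | 4743.93
8  | ACC-104 | 4090.46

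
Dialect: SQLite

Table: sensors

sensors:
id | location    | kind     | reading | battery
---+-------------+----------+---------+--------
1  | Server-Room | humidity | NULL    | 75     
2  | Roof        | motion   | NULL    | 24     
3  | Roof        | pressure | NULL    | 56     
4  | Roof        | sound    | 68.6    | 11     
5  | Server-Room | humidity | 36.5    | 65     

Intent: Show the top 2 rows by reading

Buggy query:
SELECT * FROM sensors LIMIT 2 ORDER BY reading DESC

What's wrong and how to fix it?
Bug: LIMIT must come after ORDER BY

Fix: Sort with ORDER BY, then apply LIMIT

Corrected query:
SELECT * FROM sensors ORDER BY reading DESC LIMIT 2

Result:
id | location    | kind     | reading | battery
---+-------------+----------+---------+--------
4  | Roof        | sound    | 68.6    | 11     
5  | Server-Room | humidity | 36.5    | 65     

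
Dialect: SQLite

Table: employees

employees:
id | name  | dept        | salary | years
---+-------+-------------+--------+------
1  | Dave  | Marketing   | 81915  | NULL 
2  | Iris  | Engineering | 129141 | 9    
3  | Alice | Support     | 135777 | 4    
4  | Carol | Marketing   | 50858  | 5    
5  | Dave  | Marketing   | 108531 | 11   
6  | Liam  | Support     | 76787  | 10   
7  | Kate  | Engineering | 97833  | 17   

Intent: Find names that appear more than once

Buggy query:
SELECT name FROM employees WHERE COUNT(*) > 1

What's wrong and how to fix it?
Bug: WHERE can't reference COUNT(*); aggregates are computed after WHERE

Fix: GROUP BY name, then filter groups with HAVING COUNT(*) > 1

Corrected query:
SELECT name FROM employees GROUP BY name HAVING COUNT(*) > 1

Result:
name
----
Dave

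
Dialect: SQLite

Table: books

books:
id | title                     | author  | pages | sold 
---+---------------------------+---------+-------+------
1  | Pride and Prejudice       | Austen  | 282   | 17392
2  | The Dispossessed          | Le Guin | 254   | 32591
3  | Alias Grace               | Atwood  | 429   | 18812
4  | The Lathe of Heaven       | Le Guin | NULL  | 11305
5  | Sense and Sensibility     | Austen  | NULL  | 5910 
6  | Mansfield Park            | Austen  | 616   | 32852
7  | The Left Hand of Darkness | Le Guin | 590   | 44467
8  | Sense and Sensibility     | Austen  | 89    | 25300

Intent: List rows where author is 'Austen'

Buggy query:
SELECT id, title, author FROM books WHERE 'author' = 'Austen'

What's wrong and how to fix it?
Bug: 'author' in single quotes is a string literal, not the column; the comparison is literal-vs-literal and never true

Fix: Reference the column as author without single quotes

Corrected query:
SELECT id, title, author FROM books WHERE author = 'Austen'

Result:
id | title                 | author
---+-----------------------+-------
1  | Pride and Prejudice   | Austen
5  | Sense and Sensibility | Austen
6  | Mansfield Park        | Austen
8  | Sense and Sensibility | Austen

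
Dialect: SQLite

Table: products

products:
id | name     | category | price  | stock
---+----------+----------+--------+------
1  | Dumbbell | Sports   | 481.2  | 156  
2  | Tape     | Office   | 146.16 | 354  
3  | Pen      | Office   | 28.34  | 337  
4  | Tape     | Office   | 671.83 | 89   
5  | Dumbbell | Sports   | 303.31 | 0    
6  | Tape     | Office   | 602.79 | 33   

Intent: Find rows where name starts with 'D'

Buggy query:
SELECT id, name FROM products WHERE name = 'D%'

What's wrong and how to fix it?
Bug: Wildcards only work with LIKE; '=' treats '%' as a literal character

Fix: Replace '=' with LIKE so 'D%' is treated as a pattern

Corrected query:
SELECT id, name FROM products WHERE name LIKE 'D%'

Result:
id | name    
---+---------
1  | Dumbbell
5  | Dumbbell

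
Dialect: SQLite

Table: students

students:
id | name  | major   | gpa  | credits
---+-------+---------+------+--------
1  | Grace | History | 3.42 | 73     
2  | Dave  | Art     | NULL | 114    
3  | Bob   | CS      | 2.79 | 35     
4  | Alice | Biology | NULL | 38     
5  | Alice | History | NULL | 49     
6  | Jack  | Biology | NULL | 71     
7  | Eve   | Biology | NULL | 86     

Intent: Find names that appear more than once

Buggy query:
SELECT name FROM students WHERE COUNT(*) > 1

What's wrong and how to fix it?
Bug: COUNT(*) is an aggregate and cannot be used in WHERE

Fix: Group first, then use HAVING for the count condition

Corrected query:
SELECT name FROM students GROUP BY name HAVING COUNT(*) > 1

Result:
name 
-----
Alice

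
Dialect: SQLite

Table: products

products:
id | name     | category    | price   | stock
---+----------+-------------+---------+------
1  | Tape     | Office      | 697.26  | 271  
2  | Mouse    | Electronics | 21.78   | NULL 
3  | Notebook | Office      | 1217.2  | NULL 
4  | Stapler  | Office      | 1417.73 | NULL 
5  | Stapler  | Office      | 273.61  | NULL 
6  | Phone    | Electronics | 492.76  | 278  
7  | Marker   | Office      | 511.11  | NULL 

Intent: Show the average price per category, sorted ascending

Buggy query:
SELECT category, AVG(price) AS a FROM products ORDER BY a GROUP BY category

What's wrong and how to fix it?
Bug: GROUP BY must precede ORDER BY

Fix: Move ORDER BY to the end, after GROUP BY

Corrected query:
SELECT category, AVG(price) AS a FROM products GROUP BY category ORDER BY a

Result:
category    | a      
------------+--------
Electronics | 257.27 
Office      | 823.382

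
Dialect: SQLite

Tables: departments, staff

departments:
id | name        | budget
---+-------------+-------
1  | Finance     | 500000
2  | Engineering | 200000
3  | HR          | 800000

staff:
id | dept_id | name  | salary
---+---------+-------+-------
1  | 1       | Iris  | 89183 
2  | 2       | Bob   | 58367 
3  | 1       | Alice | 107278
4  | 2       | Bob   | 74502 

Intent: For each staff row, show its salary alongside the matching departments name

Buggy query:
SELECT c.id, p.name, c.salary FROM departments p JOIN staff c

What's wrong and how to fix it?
Bug: Missing join condition: each staff row is matched to all departments rows instead of just its own

Fix: Specify the join condition linking the foreign key to the parent id

Corrected query:
SELECT c.id, p.name, c.salary FROM departments p JOIN staff c ON c.dept_id = p.id

Result:
id | name        | salary
---+-------------+-------
1  | Finance     | 89183 
2  | Engineering | 58367 
3  | Finance     | 107278
4  | Engineering | 74502 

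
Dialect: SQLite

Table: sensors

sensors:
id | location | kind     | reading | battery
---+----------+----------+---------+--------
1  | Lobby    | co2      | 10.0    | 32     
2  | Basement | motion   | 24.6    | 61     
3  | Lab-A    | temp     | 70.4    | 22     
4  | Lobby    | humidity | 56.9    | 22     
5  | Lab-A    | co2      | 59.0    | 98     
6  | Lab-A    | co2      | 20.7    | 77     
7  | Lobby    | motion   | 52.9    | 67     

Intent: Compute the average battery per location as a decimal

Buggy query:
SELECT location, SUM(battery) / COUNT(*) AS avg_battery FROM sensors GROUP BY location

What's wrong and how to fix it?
Bug: Both operands are integers, so '/' performs integer division and truncates

Fix: Multiply by 1.0 (or CAST to REAL) to force floating-point division

Corrected query:
SELECT location, SUM(battery) * 1.0 / COUNT(*) AS avg_battery FROM sensors GROUP BY location

Result:
location | avg_battery
---------+------------
Basement | 61         
Lab-A    | 65.666667  
Lobby    | 40.333333  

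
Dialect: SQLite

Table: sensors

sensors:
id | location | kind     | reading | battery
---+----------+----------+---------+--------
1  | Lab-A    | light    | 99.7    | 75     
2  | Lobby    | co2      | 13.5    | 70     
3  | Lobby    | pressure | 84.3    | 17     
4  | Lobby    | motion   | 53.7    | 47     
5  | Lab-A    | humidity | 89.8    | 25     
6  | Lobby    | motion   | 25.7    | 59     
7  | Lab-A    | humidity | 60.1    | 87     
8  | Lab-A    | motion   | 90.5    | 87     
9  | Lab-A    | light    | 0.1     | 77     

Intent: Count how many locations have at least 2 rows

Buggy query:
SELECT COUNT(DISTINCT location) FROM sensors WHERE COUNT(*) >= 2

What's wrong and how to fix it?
Bug: WHERE filters individual rows, not groups, so a group-level COUNT is invalid there

Fix: Use a subquery that GROUPs and filters with HAVING, then count its rows

Corrected query:
SELECT COUNT(*) FROM (SELECT location FROM sensors GROUP BY location HAVING COUNT(*) >= 2)

Result:
COUNT(*)
--------
2       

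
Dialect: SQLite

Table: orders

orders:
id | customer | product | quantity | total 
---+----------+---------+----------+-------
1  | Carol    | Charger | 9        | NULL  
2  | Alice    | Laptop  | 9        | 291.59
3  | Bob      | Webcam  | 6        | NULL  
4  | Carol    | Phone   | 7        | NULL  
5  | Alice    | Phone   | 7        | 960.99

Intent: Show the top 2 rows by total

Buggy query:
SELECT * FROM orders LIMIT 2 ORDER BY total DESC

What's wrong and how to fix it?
Bug: ORDER BY cannot follow LIMIT; LIMIT is the final clause

Fix: Sort with ORDER BY, then apply LIMIT

Corrected query:
SELECT * FROM orders ORDER BY total DESC LIMIT 2

Result:
id | customer | product | quantity | total 
---+----------+---------+----------+-------
5  | Alice    | Phone   | 7        | 960.99
2  | Alice    | Laptop  | 9        | 291.59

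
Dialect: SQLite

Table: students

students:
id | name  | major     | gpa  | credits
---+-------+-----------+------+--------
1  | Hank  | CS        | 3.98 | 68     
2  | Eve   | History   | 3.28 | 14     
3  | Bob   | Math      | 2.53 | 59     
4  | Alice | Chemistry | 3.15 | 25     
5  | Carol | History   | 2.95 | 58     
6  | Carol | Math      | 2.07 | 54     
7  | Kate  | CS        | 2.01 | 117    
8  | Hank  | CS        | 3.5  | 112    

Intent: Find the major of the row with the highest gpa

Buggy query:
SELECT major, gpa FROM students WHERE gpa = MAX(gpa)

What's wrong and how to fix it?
Bug: MAX(gpa) is an aggregate and cannot be used directly in WHERE

Fix: Wrap MAX in a scalar subquery so WHERE compares against a single value

Corrected query:
SELECT major, gpa FROM students WHERE gpa = (SELECT MAX(gpa) FROM students)

Result:
major | gpa 
------+-----
CS    | 3.98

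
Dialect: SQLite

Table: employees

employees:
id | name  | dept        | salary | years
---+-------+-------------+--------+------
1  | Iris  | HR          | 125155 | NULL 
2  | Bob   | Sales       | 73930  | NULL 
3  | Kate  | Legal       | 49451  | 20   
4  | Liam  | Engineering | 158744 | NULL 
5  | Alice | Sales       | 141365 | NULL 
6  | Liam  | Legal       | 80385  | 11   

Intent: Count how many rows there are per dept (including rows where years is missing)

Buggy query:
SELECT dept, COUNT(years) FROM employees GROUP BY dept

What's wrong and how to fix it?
Bug: COUNT(column) counts non-NULL values only; rows with NULL years aren't counted

Fix: Use COUNT(*) to count all rows regardless of NULL

Corrected query:
SELECT dept, COUNT(*) FROM employees GROUP BY dept

Result:
dept        | COUNT(*)
------------+---------
Engineering | 1       
HR          | 1       
Legal       | 2       
Sales       | 2       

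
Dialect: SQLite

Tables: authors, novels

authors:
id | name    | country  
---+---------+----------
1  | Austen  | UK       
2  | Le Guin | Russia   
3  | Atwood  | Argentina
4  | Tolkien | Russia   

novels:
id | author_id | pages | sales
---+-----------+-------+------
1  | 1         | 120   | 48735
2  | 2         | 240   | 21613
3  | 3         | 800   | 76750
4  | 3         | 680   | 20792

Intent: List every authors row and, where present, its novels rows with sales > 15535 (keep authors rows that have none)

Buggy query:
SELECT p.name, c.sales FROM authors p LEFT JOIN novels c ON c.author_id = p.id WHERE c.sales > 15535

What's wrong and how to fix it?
Bug: A WHERE condition on the right-hand table after LEFT JOIN drops unmatched parents

Fix: Put 'c.sales > 15535' in the JOIN's ON clause instead of WHERE

Corrected query:
SELECT p.name, c.sales FROM authors p LEFT JOIN novels c ON c.author_id = p.id AND c.sales > 15535

Result:
name    | sales
--------+------
Austen  | 48735
Le Guin | 21613
Atwood  | 20792
Atwood  | 76750
Tolkien | NULL 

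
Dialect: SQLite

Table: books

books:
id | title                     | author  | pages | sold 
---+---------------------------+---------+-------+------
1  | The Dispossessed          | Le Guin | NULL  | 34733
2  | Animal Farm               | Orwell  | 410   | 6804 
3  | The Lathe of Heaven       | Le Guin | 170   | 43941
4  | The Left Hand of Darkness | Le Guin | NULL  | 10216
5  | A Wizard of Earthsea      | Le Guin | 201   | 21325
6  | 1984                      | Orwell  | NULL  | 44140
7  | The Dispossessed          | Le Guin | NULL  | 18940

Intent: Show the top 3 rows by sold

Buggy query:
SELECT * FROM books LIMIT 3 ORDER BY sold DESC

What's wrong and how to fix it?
Bug: LIMIT must come after ORDER BY

Fix: Swap the clauses: ORDER BY first, then LIMIT

Corrected query:
SELECT * FROM books ORDER BY sold DESC LIMIT 3

Result:
id | title               | author  | pages | sold 
---+---------------------+---------+-------+------
6  | 1984                | Orwell  | NULL  | 44140
3  | The Lathe of Heaven | Le Guin | 170   | 43941
1  | The Dispossessed    | Le Guin | NULL  | 34733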